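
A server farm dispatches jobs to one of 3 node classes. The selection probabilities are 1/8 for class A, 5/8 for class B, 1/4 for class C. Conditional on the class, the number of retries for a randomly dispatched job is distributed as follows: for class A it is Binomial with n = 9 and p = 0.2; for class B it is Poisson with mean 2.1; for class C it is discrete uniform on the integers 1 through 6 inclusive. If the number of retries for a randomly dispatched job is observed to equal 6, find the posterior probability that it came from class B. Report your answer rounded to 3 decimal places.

0.178

Likelihoods P(X=6 | ·): A: 0.00275251; B: 0.014587; C: 0.166667.
Posterior ∝ prior × likelihood. Numerator for B: 0.625·0.014587 = 0.00911685.
Normalizing constant: 0.125·0.00275251 + 0.625·0.014587 + 0.25·0.166667 = 0.0511276.
P(B | observation) = 0.00911685 / 0.0511276 = 0.178316.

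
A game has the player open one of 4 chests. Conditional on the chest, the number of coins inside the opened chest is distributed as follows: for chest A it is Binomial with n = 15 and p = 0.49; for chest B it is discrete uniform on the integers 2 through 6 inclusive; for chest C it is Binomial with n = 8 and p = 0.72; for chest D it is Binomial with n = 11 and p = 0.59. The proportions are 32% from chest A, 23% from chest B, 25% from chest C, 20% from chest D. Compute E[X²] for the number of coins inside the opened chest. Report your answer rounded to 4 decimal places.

For each component E[X²] = Var + (mean)², giving A: 57.771; B: 18; C: 34.7904; D: 44.781.
Overall E[X²] = 0.32·57.771 + 0.23·18 + 0.25·34.7904 + 0.2·44.781 = 40.2805.

40.2805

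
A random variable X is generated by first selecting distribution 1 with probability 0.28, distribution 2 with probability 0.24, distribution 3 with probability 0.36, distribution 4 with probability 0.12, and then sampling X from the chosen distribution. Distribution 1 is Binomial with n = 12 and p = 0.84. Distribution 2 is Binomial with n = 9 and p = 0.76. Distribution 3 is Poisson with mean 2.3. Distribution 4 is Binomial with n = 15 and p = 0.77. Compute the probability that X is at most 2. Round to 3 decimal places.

0.215

Conditional on each component, P(X ≤ 2): 1: 5.30053e-07; 2: 0.00103163; 3: 0.596039; 4: 3.27442e-07.
By total probability, P(X ≤ 2) = 0.28·5.30053e-07 + 0.24·0.00103163 + 0.36·0.596039 + 0.12·3.27442e-07 = 0.214822.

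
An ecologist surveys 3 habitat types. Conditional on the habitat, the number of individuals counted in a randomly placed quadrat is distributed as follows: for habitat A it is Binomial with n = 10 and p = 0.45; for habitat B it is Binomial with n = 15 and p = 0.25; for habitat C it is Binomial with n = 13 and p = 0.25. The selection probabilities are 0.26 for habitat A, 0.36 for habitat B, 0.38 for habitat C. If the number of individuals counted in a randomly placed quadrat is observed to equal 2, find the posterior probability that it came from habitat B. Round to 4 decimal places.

0.3640

Likelihoods P(X=2 | ·): A: 0.0763026; B: 0.155907; C: 0.205896.
Posterior ∝ prior × likelihood. Numerator for B: 0.36·0.155907 = 0.0561265.
Normalizing constant: 0.26·0.0763026 + 0.36·0.155907 + 0.38·0.205896 = 0.154206.
P(B | observation) = 0.0561265 / 0.154206 = 0.363972.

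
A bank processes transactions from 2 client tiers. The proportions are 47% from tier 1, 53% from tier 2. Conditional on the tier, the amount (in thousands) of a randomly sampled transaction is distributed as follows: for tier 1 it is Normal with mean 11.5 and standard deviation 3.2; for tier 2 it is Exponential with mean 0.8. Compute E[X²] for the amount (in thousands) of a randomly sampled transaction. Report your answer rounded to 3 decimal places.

67.649

For each component E[X²] = Var + (mean)², giving 1: 142.49; 2: 1.28.
Overall E[X²] = 0.47·142.49 + 0.53·1.28 = 67.6487.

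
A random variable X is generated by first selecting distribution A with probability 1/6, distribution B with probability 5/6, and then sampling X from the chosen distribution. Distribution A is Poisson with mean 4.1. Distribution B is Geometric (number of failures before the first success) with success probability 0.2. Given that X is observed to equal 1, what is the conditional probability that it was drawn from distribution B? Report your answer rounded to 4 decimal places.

Likelihoods P(X=1 | ·): A: 0.067948; B: 0.16.
Posterior ∝ prior × likelihood. Numerator for B: 0.833333·0.16 = 0.133333.
Normalizing constant: 0.166667·0.067948 + 0.833333·0.16 = 0.144658.
P(B | observation) = 0.133333 / 0.144658 = 0.921714.

0.9217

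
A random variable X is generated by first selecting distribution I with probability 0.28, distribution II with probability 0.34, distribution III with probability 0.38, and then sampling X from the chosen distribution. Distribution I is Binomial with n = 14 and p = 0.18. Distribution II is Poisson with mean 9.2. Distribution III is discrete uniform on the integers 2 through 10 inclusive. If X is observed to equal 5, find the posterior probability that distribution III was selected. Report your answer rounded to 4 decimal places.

0.5355

Likelihoods P(X=5 | ·): I: 0.0634091; II: 0.0554943; III: 0.111111.
Posterior ∝ prior × likelihood. Numerator for III: 0.38·0.111111 = 0.0422222.
Normalizing constant: 0.28·0.0634091 + 0.34·0.0554943 + 0.38·0.111111 = 0.0788448.
P(III | observation) = 0.0422222 / 0.0788448 = 0.53551.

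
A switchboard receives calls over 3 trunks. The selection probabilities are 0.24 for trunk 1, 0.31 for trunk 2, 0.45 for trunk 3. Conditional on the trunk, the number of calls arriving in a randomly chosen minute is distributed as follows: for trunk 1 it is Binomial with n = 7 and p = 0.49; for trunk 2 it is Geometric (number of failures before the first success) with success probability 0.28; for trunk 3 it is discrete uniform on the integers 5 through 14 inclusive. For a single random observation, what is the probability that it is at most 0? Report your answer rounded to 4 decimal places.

Conditional on each trunk, P(X ≤ 0): 1: 0.00897411; 2: 0.28; 3: 0.
By total probability, P(X ≤ 0) = 0.24·0.00897411 + 0.31·0.28 + 0.45·0 = 0.0889538.

0.0890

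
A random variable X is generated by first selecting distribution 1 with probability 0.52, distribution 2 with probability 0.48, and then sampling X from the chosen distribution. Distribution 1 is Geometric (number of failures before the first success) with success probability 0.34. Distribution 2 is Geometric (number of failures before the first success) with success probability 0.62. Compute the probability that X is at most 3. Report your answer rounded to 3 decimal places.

0.891

Conditional on each component, P(X ≤ 3): 1: 0.810253; 2: 0.979149.
By total probability, P(X ≤ 3) = 0.52·0.810253 + 0.48·0.979149 = 0.891323.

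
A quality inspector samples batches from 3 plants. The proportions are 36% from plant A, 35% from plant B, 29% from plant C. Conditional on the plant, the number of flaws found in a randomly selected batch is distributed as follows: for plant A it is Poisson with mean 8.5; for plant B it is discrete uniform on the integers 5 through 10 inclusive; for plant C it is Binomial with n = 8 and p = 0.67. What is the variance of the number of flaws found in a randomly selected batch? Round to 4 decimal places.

Per component, A: μ=8.5, E[X²]=80.75; B: μ=7.5, E[X²]=59.1667; C: μ=5.36, E[X²]=30.4984.
E[X] = 0.36·8.5 + 0.35·7.5 + 0.29·5.36 = 7.2394.
E[X²] = 0.36·80.75 + 0.35·59.1667 + 0.29·30.4984 = 58.6229.
Var(X) = E[X²] − (E[X])² = 58.6229 − 52.4089 = 6.21396.

6.2140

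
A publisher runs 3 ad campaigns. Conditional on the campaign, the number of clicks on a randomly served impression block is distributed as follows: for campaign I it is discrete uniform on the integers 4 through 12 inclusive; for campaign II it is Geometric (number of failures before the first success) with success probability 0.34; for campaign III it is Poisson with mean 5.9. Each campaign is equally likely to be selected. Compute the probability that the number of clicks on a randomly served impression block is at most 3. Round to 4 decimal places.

Conditional on each campaign, P(X ≤ 3): I: 0; II: 0.810253; III: 0.160353.
By total probability, P(X ≤ 3) = 0.333333·0 + 0.333333·0.810253 + 0.333333·0.160353 = 0.323535.

0.3235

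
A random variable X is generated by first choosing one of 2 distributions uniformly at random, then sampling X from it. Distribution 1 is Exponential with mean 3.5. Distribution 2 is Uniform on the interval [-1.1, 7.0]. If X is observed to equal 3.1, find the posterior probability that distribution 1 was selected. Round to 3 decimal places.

0.488

Likelihoods f(3.1 | ·): 1: 0.117834; 2: 0.123457.
Posterior ∝ prior × likelihood. Numerator for 1: 0.5·0.117834 = 0.0589171.
Normalizing constant: 0.5·0.117834 + 0.5·0.123457 = 0.120645.
P(1 | observation) = 0.0589171 / 0.120645 = 0.488349.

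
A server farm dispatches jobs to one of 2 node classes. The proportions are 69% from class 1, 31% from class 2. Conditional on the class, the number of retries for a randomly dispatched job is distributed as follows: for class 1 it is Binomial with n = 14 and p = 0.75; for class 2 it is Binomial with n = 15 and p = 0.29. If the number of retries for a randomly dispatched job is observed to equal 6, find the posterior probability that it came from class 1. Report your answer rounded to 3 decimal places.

0.117

Likelihoods P(X=6 | ·): 1: 0.00815536; 2: 0.136495.
Posterior ∝ prior × likelihood. Numerator for 1: 0.69·0.00815536 = 0.0056272.
Normalizing constant: 0.69·0.00815536 + 0.31·0.136495 = 0.0479407.
P(1 | observation) = 0.0056272 / 0.0479407 = 0.117378.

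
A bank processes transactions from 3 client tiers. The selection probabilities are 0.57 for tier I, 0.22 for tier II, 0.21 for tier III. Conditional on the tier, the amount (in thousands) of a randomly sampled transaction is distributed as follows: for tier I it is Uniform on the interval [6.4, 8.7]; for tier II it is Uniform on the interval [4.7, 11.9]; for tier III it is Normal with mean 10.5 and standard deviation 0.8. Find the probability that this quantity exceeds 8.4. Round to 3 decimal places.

Conditional on each tier, P(X > 8.4): I: 0.130435; II: 0.486111; III: 0.995668.
By total probability, P(X > 8.4) = 0.57·0.130435 + 0.22·0.486111 + 0.21·0.995668 = 0.390382.

0.390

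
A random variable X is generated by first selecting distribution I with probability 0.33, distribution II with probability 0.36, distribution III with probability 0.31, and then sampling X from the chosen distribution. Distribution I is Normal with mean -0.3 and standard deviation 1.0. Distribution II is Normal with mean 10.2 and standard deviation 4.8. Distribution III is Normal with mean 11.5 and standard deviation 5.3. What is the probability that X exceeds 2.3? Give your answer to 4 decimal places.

0.6408

Conditional on each component, P(X > 2.3): I: 0.00466119; II: 0.950101; III: 0.958705.
By total probability, P(X > 2.3) = 0.33·0.00466119 + 0.36·0.950101 + 0.31·0.958705 = 0.640773.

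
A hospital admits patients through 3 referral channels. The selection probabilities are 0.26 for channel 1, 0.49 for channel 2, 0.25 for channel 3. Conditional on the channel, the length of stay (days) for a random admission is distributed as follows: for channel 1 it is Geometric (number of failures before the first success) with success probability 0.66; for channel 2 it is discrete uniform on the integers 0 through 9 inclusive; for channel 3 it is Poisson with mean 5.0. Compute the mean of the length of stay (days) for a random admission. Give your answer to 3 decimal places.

Component means — 1: 0.515152; 2: 4.5; 3: 5.
E[X] = 0.26·0.515152 + 0.49·4.5 + 0.25·5 = 3.58894.

3.589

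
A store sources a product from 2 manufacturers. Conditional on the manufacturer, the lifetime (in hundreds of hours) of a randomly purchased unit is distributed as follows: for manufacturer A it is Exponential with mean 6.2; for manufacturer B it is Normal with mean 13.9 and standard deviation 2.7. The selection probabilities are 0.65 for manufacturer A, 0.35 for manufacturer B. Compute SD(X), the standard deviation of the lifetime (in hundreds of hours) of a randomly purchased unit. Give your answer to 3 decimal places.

6.405

Per component, A: μ=6.2, E[X²]=76.88; B: μ=13.9, E[X²]=200.5.
E[X] = 0.65·6.2 + 0.35·13.9 = 8.895.
E[X²] = 0.65·76.88 + 0.35·200.5 = 120.147.
Var(X) = E[X²] − (E[X])² = 120.147 − 79.121 = 41.026.
SD(X) = √41.026 = 6.40515.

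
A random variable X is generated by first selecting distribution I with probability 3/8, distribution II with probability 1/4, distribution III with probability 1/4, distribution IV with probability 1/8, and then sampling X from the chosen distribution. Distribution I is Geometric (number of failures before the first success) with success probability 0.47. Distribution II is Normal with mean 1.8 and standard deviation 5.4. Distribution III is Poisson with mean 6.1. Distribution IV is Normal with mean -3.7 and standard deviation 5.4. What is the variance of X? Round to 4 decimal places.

21.9147

Per component, I: μ=1.12766, E[X²]=3.67089; II: μ=1.8, E[X²]=32.4; III: μ=6.1, E[X²]=43.31; IV: μ=-3.7, E[X²]=42.85.
E[X] = 0.375·1.12766 + 0.25·1.8 + 0.25·6.1 + 0.125·-3.7 = 1.93537.
E[X²] = 0.375·3.67089 + 0.25·32.4 + 0.25·43.31 + 0.125·42.85 = 25.6603.
Var(X) = E[X²] − (E[X])² = 25.6603 − 3.74567 = 21.9147.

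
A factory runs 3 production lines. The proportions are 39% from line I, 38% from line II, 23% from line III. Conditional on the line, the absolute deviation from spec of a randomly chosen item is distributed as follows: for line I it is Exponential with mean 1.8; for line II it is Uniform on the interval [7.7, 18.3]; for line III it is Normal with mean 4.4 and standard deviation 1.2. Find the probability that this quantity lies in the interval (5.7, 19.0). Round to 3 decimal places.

Conditional on each line, P(5.7 < X < 19.0): I: 0.0421178; II: 1; III: 0.13933.
By total probability, P(5.7 < X < 19.0) = 0.39·0.0421178 + 0.38·1 + 0.23·0.13933 = 0.428472.

0.428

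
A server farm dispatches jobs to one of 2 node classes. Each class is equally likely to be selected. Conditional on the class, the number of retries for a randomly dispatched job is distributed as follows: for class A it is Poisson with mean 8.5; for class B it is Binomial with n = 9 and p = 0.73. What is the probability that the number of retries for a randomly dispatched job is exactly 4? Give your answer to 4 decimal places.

0.0478

Conditional on each class, P(X = 4): A: 0.0442549; B: 0.0513429.
By total probability, P(X = 4) = 0.5·0.0442549 + 0.5·0.0513429 = 0.0477989.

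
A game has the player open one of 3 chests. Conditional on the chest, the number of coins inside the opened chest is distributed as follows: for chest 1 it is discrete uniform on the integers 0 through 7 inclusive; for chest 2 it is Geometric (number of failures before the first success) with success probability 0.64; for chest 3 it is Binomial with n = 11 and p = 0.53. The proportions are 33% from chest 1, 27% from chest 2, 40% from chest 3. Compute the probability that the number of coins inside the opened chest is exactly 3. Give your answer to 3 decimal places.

Conditional on each chest, P(X = 3): 1: 0.125; 2: 0.0298598; 3: 0.0584917.
By total probability, P(X = 3) = 0.33·0.125 + 0.27·0.0298598 + 0.4·0.0584917 = 0.0727088.

0.073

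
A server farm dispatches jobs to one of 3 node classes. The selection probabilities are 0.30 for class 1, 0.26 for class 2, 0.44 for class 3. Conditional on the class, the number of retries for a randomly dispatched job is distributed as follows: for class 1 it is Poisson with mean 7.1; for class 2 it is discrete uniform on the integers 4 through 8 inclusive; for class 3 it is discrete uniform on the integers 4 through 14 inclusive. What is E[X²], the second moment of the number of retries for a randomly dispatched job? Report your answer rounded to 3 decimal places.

67.173

For each component E[X²] = Var + (mean)², giving 1: 57.51; 2: 38; 3: 91.
Overall E[X²] = 0.3·57.51 + 0.26·38 + 0.44·91 = 67.173.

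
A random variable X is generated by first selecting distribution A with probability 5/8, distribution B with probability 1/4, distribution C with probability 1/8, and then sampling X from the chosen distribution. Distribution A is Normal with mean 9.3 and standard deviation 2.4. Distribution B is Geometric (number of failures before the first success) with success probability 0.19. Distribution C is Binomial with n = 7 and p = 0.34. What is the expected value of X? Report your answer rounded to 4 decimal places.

7.1758

Component means — A: 9.3; B: 4.26316; C: 2.38.
E[X] = 0.625·9.3 + 0.25·4.26316 + 0.125·2.38 = 7.17579.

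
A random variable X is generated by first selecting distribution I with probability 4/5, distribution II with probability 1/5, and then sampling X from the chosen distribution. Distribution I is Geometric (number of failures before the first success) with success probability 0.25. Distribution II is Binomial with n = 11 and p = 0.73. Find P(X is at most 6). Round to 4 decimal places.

Conditional on each component, P(X ≤ 6): I: 0.866516; II: 0.149284.
By total probability, P(X ≤ 6) = 0.8·0.866516 + 0.2·0.149284 = 0.72307.

0.7231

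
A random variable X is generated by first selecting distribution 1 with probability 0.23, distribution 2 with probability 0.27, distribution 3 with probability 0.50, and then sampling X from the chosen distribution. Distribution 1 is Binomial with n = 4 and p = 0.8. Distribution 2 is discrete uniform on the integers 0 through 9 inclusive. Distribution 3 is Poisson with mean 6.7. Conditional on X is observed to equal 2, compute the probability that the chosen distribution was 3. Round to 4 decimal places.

0.1814

Likelihoods P(X=2 | ·): 1: 0.1536; 2: 0.1; 3: 0.0276278.
Posterior ∝ prior × likelihood. Numerator for 3: 0.5·0.0276278 = 0.0138139.
Normalizing constant: 0.23·0.1536 + 0.27·0.1 + 0.5·0.0276278 = 0.0761419.
P(3 | observation) = 0.0138139 / 0.0761419 = 0.181423.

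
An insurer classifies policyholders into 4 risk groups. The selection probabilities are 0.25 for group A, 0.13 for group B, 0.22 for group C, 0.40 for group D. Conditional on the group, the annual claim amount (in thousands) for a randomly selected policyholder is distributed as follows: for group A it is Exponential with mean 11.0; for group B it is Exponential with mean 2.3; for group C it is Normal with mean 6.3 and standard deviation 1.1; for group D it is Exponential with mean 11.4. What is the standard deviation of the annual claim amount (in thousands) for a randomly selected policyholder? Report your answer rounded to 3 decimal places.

Per component, A: μ=11, E[X²]=242; B: μ=2.3, E[X²]=10.58; C: μ=6.3, E[X²]=40.9; D: μ=11.4, E[X²]=259.92.
E[X] = 0.25·11 + 0.13·2.3 + 0.22·6.3 + 0.4·11.4 = 8.995.
E[X²] = 0.25·242 + 0.13·10.58 + 0.22·40.9 + 0.4·259.92 = 174.841.
Var(X) = E[X²] − (E[X])² = 174.841 − 80.91 = 93.9314.
SD(X) = √93.9314 = 9.69182.

9.692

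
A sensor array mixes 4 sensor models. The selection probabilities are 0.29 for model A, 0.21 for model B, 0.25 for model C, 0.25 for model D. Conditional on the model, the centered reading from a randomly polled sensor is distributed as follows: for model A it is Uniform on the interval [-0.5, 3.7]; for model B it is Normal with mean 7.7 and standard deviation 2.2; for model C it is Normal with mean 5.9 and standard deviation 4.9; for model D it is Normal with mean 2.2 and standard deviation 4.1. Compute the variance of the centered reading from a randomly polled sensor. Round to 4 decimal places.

17.8943

Per component, A: μ=1.6, E[X²]=4.03; B: μ=7.7, E[X²]=64.13; C: μ=5.9, E[X²]=58.82; D: μ=2.2, E[X²]=21.65.
E[X] = 0.29·1.6 + 0.21·7.7 + 0.25·5.9 + 0.25·2.2 = 4.106.
E[X²] = 0.29·4.03 + 0.21·64.13 + 0.25·58.82 + 0.25·21.65 = 34.7535.
Var(X) = E[X²] − (E[X])² = 34.7535 − 16.8592 = 17.8943.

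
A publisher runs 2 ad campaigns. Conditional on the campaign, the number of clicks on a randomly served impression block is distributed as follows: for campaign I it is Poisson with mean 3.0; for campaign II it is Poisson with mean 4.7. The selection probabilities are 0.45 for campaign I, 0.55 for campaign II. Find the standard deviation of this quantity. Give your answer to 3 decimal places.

Per component, I: μ=3, E[X²]=12; II: μ=4.7, E[X²]=26.79.
E[X] = 0.45·3 + 0.55·4.7 = 3.935.
E[X²] = 0.45·12 + 0.55·26.79 = 20.1345.
Var(X) = E[X²] − (E[X])² = 20.1345 − 15.4842 = 4.65027.
SD(X) = √4.65027 = 2.15645.

2.156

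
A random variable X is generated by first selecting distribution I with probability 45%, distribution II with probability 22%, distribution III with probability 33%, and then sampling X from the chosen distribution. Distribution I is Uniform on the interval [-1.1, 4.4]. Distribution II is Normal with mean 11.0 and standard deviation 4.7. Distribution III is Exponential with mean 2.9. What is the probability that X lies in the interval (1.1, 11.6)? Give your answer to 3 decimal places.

Conditional on each component, P(1.1 < X < 11.6): I: 0.6; II: 0.533205; III: 0.666018.
By total probability, P(1.1 < X < 11.6) = 0.45·0.6 + 0.22·0.533205 + 0.33·0.666018 = 0.607091.

0.607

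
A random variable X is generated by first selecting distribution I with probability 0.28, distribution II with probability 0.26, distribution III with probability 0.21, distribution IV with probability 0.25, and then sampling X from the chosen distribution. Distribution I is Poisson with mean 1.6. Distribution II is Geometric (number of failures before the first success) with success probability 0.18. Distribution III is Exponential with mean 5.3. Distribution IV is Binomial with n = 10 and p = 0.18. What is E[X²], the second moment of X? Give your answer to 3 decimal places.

26.118

For each component E[X²] = Var + (mean)², giving I: 4.16; II: 46.0617; III: 56.18; IV: 4.716.
Overall E[X²] = 0.28·4.16 + 0.26·46.0617 + 0.21·56.18 + 0.25·4.716 = 26.1176.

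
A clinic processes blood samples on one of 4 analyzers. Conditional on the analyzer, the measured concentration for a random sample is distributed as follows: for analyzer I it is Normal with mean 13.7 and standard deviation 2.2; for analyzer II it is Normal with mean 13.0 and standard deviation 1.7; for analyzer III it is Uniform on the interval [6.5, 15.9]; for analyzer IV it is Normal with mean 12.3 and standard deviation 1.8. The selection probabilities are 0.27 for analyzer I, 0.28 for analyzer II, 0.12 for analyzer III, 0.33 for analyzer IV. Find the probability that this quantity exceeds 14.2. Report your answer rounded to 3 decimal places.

Conditional on each analyzer, P(X > 14.2): I: 0.410106; II: 0.240131; III: 0.180851; IV: 0.145586.
By total probability, P(X > 14.2) = 0.27·0.410106 + 0.28·0.240131 + 0.12·0.180851 + 0.33·0.145586 = 0.247711.

0.248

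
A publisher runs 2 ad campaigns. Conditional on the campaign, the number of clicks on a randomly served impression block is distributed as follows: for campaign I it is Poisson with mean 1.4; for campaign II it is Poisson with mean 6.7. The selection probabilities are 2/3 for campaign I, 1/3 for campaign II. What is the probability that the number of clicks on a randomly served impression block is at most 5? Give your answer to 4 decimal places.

0.7781

Conditional on each campaign, P(X ≤ 5): I: 0.996799; II: 0.340649.
By total probability, P(X ≤ 5) = 0.666667·0.996799 + 0.333333·0.340649 = 0.778082.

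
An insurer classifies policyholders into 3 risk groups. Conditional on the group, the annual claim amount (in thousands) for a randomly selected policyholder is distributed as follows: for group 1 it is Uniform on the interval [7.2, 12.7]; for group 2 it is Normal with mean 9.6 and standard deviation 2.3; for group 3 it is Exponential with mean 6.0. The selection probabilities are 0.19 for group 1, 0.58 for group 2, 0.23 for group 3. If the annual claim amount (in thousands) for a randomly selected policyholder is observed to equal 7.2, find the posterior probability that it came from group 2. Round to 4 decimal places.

Likelihoods f(7.2 | ·): 1: 0.181818; 2: 0.100633; 3: 0.050199.
Posterior ∝ prior × likelihood. Numerator for 2: 0.58·0.100633 = 0.0583674.
Normalizing constant: 0.19·0.181818 + 0.58·0.100633 + 0.23·0.050199 = 0.104459.
P(2 | observation) = 0.0583674 / 0.104459 = 0.558761.

0.5588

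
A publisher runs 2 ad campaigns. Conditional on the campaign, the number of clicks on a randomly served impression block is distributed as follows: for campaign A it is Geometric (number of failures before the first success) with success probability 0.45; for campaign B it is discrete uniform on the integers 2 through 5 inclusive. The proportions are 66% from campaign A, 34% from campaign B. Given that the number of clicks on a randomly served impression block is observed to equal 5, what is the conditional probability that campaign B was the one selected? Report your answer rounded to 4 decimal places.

0.8504

Likelihoods P(X=5 | ·): A: 0.0226478; B: 0.25.
Posterior ∝ prior × likelihood. Numerator for B: 0.34·0.25 = 0.085.
Normalizing constant: 0.66·0.0226478 + 0.34·0.25 = 0.0999475.
P(B | observation) = 0.085 / 0.0999475 = 0.850446.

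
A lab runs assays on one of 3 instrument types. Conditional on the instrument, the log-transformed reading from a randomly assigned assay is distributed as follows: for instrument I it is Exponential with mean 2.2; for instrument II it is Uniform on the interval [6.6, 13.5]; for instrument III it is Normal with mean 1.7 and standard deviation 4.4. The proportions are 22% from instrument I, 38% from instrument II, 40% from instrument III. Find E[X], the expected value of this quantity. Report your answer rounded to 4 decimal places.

Component means — I: 2.2; II: 10.05; III: 1.7.
E[X] = 0.22·2.2 + 0.38·10.05 + 0.4·1.7 = 4.983.

4.9830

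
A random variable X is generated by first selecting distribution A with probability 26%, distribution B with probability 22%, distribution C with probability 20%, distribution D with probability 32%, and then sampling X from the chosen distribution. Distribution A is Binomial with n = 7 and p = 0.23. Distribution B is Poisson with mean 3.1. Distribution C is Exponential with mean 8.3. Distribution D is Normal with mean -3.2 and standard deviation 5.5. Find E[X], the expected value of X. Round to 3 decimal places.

1.737

Component means — A: 1.61; B: 3.1; C: 8.3; D: -3.2.
E[X] = 0.26·1.61 + 0.22·3.1 + 0.2·8.3 + 0.32·-3.2 = 1.7366.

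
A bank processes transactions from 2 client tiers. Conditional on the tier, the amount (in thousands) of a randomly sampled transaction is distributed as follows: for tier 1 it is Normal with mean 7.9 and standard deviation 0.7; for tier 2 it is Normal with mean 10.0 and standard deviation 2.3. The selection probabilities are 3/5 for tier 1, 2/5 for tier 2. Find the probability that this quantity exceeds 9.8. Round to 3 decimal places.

Conditional on each tier, P(X > 9.8): 1: 0.00332094; 2: 0.534647.
By total probability, P(X > 9.8) = 0.6·0.00332094 + 0.4·0.534647 = 0.215851.

0.216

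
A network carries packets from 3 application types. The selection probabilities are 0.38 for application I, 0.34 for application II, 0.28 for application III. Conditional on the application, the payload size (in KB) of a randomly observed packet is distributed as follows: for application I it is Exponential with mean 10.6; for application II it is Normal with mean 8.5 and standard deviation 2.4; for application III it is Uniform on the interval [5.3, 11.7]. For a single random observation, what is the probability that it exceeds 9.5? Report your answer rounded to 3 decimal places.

Conditional on each application, P(X > 9.5): I: 0.408107; II: 0.338461; III: 0.34375.
By total probability, P(X > 9.5) = 0.38·0.408107 + 0.34·0.338461 + 0.28·0.34375 = 0.366407.

0.366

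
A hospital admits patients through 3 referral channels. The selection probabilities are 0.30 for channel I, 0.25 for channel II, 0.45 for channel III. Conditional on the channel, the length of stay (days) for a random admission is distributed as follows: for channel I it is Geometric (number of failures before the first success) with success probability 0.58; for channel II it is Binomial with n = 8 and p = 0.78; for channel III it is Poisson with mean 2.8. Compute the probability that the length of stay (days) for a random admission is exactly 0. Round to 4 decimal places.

0.2014

Conditional on each channel, P(X = 0): I: 0.58; II: 5.48759e-06; III: 0.0608101.
By total probability, P(X = 0) = 0.3·0.58 + 0.25·5.48759e-06 + 0.45·0.0608101 = 0.201366.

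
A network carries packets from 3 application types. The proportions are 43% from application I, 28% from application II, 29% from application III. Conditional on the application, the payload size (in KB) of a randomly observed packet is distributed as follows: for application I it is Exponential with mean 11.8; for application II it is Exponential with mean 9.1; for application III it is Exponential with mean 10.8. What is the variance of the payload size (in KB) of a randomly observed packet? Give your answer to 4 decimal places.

Per component, I: μ=11.8, E[X²]=278.48; II: μ=9.1, E[X²]=165.62; III: μ=10.8, E[X²]=233.28.
E[X] = 0.43·11.8 + 0.28·9.1 + 0.29·10.8 = 10.754.
E[X²] = 0.43·278.48 + 0.28·165.62 + 0.29·233.28 = 233.771.
Var(X) = E[X²] − (E[X])² = 233.771 − 115.649 = 118.123.

118.1227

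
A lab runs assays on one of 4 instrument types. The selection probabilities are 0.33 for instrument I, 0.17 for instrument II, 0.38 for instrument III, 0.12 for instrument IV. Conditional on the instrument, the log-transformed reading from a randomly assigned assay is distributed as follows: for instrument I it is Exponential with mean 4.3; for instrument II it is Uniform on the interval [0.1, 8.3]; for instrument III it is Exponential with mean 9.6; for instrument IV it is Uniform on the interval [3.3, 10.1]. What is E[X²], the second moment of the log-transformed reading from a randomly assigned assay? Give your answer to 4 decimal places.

92.0456

For each component E[X²] = Var + (mean)², giving I: 36.98; II: 23.2433; III: 184.32; IV: 48.7433.
Overall E[X²] = 0.33·36.98 + 0.17·23.2433 + 0.38·184.32 + 0.12·48.7433 = 92.0456.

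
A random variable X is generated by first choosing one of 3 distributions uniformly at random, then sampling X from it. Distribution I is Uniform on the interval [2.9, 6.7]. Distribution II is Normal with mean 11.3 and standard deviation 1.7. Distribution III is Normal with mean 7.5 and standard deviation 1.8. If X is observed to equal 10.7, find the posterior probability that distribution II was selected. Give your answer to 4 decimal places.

0.8285

Likelihoods f(10.7 | ·): I: 0; II: 0.220502; III: 0.0456399.
Posterior ∝ prior × likelihood. Numerator for II: 0.333333·0.220502 = 0.0735005.
Normalizing constant: 0.333333·0 + 0.333333·0.220502 + 0.333333·0.0456399 = 0.0887138.
P(II | observation) = 0.0735005 / 0.0887138 = 0.828513.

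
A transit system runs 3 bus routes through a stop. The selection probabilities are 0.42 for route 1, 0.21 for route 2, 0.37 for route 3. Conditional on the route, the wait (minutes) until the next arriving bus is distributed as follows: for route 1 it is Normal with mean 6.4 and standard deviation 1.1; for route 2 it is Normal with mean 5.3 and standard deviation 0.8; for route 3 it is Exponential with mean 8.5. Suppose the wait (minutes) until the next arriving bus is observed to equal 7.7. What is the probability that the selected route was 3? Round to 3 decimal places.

0.186

Likelihoods f(7.7 | ·): 1: 0.180397; 2: 0.00553981; 3: 0.0475512.
Posterior ∝ prior × likelihood. Numerator for 3: 0.37·0.0475512 = 0.0175939.
Normalizing constant: 0.42·0.180397 + 0.21·0.00553981 + 0.37·0.0475512 = 0.094524.
P(3 | observation) = 0.0175939 / 0.094524 = 0.186132.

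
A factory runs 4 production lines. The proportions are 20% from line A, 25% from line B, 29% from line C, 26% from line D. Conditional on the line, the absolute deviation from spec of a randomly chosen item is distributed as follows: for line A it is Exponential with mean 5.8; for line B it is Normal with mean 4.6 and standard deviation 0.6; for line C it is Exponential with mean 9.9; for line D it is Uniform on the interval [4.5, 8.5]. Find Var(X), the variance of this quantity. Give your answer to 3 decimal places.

Per component, A: μ=5.8, E[X²]=67.28; B: μ=4.6, E[X²]=21.52; C: μ=9.9, E[X²]=196.02; D: μ=6.5, E[X²]=43.5833.
E[X] = 0.2·5.8 + 0.25·4.6 + 0.29·9.9 + 0.26·6.5 = 6.871.
E[X²] = 0.2·67.28 + 0.25·21.52 + 0.29·196.02 + 0.26·43.5833 = 87.0135.
Var(X) = E[X²] − (E[X])² = 87.0135 − 47.2106 = 39.8028.

39.803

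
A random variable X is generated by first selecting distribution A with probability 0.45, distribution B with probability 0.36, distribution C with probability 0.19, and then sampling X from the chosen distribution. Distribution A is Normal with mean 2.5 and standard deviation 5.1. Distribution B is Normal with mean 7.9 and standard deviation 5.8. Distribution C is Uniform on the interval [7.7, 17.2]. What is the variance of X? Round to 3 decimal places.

39.849

Per component, A: μ=2.5, E[X²]=32.26; B: μ=7.9, E[X²]=96.05; C: μ=12.45, E[X²]=162.523.
E[X] = 0.45·2.5 + 0.36·7.9 + 0.19·12.45 = 6.3345.
E[X²] = 0.45·32.26 + 0.36·96.05 + 0.19·162.523 = 79.9744.
Var(X) = E[X²] − (E[X])² = 79.9744 − 40.1259 = 39.8485.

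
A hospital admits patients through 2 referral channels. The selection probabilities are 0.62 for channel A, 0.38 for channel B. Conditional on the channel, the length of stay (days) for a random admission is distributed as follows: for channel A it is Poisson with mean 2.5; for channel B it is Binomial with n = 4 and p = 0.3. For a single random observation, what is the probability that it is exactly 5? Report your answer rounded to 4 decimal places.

0.0414

Conditional on each channel, P(X = 5): A: 0.0668009; B: 0.
By total probability, P(X = 5) = 0.62·0.0668009 + 0.38·0 = 0.0414166.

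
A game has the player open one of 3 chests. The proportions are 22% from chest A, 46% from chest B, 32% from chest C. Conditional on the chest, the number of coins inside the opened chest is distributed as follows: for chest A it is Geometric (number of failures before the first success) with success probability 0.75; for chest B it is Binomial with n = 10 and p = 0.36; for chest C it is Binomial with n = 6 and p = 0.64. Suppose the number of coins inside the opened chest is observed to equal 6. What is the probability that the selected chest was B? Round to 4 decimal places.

Likelihoods P(X=6 | ·): A: 0.000183105; B: 0.0766927; C: 0.0687195.
Posterior ∝ prior × likelihood. Numerator for B: 0.46·0.0766927 = 0.0352787.
Normalizing constant: 0.22·0.000183105 + 0.46·0.0766927 + 0.32·0.0687195 = 0.0573092.
P(B | observation) = 0.0352787 / 0.0573092 = 0.615585.

0.6156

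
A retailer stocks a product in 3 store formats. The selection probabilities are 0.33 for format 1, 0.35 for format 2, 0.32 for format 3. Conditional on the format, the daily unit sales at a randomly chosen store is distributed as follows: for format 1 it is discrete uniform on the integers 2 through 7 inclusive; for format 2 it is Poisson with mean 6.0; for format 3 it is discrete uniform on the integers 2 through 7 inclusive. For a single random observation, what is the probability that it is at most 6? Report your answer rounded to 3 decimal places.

Conditional on each format, P(X ≤ 6): 1: 0.833333; 2: 0.606303; 3: 0.833333.
By total probability, P(X ≤ 6) = 0.33·0.833333 + 0.35·0.606303 + 0.32·0.833333 = 0.753873.

0.754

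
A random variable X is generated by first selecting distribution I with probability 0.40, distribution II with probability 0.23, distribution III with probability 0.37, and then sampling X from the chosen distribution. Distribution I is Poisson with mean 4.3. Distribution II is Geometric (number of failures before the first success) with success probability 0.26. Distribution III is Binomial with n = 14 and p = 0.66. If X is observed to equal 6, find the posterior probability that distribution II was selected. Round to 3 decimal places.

0.133

Likelihoods P(X=6 | ·): I: 0.119127; II: 0.0426937; III: 0.0443252.
Posterior ∝ prior × likelihood. Numerator for II: 0.23·0.0426937 = 0.00981955.
Normalizing constant: 0.4·0.119127 + 0.23·0.0426937 + 0.37·0.0443252 = 0.0738708.
P(II | observation) = 0.00981955 / 0.0738708 = 0.132929.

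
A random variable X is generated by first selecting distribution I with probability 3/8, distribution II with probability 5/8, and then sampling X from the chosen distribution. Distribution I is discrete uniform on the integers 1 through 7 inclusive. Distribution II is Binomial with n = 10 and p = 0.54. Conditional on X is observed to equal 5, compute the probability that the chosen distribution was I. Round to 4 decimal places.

0.2645

Likelihoods P(X=5 | ·): I: 0.142857; II: 0.238319.
Posterior ∝ prior × likelihood. Numerator for I: 0.375·0.142857 = 0.0535714.
Normalizing constant: 0.375·0.142857 + 0.625·0.238319 = 0.202521.
P(I | observation) = 0.0535714 / 0.202521 = 0.264523.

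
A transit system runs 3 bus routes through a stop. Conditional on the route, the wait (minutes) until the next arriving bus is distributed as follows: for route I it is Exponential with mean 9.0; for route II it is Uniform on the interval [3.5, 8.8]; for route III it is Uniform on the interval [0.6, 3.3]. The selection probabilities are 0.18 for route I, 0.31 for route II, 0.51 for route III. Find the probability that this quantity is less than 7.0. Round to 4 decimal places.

Conditional on each route, P(X < 7.0): I: 0.540574; II: 0.660377; III: 1.
By total probability, P(X < 7.0) = 0.18·0.540574 + 0.31·0.660377 + 0.51·1 = 0.81202.

0.8120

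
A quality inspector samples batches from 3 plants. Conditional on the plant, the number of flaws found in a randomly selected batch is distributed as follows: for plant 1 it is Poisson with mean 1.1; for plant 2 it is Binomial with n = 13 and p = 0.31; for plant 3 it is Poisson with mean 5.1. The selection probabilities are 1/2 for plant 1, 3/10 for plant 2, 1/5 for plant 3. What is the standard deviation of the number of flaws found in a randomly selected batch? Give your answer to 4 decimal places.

2.3153

Per component, 1: μ=1.1, E[X²]=2.31; 2: μ=4.03, E[X²]=19.0216; 3: μ=5.1, E[X²]=31.11.
E[X] = 0.5·1.1 + 0.3·4.03 + 0.2·5.1 = 2.779.
E[X²] = 0.5·2.31 + 0.3·19.0216 + 0.2·31.11 = 13.0835.
Var(X) = E[X²] − (E[X])² = 13.0835 − 7.72284 = 5.36064.
SD(X) = √5.36064 = 2.31531.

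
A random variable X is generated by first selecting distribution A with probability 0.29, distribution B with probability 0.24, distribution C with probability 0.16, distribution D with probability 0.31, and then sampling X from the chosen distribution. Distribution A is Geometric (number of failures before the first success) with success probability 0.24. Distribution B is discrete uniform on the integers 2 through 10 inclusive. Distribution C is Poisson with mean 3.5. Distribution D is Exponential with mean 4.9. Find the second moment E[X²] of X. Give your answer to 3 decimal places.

For each component E[X²] = Var + (mean)², giving A: 23.2222; B: 42.6667; C: 15.75; D: 48.02.
Overall E[X²] = 0.29·23.2222 + 0.24·42.6667 + 0.16·15.75 + 0.31·48.02 = 34.3806.

34.381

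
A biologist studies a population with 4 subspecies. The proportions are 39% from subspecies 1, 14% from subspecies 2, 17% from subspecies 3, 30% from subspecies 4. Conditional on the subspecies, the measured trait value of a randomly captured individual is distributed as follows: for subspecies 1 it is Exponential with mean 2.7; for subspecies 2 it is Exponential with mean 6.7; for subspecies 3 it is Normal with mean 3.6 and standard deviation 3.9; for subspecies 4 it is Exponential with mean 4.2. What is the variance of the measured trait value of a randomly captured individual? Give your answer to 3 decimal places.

Per component, 1: μ=2.7, E[X²]=14.58; 2: μ=6.7, E[X²]=89.78; 3: μ=3.6, E[X²]=28.17; 4: μ=4.2, E[X²]=35.28.
E[X] = 0.39·2.7 + 0.14·6.7 + 0.17·3.6 + 0.3·4.2 = 3.863.
E[X²] = 0.39·14.58 + 0.14·89.78 + 0.17·28.17 + 0.3·35.28 = 33.6283.
Var(X) = E[X²] − (E[X])² = 33.6283 − 14.9228 = 18.7055.

18.706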